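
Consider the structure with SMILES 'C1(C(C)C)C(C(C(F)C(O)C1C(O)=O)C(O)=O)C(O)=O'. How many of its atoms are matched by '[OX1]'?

3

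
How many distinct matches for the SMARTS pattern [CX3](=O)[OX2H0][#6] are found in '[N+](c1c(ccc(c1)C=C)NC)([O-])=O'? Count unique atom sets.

0

[CX3](=O)[OX2H0][#6] is the SMARTS for an ester: a carbonyl carbon bonded to an oxygen that is itself bonded to carbon (no H on that O).
No fragment in the molecule satisfies every constraint, giving 0 matches.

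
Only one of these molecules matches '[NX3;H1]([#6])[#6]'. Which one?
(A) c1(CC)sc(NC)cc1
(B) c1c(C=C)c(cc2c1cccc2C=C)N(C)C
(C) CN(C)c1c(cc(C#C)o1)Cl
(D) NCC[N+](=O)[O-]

A

[NX3;H1]([#6])[#6] describes a trivalent nitrogen with one H, bonded to two carbons (a secondary amine).
(A) contains an N-methylamino group (-NHCH3), which satisfies every atom and bond constraint.
(B) has a dimethylamino group (-N(CH3)2) but the nitrogen has H0, not H1.
(C) has a dimethylamino group (-N(CH3)2) but the nitrogen has H0, not H1.
(D) has a primary amino group (-NH2) but the nitrogen has H2 and only one carbon neighbour.
So the answer is (A).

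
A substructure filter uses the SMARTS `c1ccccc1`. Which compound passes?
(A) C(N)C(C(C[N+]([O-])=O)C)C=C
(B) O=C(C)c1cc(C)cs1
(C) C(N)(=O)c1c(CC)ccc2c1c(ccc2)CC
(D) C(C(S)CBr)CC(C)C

C

c1ccccc1 describes six aromatic carbons in a ring (a benzene ring).
(A) has a methyl group (-CH3) but no six-membered all-carbon aromatic ring is present.
(B) has a methyl group (-CH3) but no six-membered all-carbon aromatic ring is present.
(C) contains the required atom environment, so the pattern matches.
(D) has a methyl group (-CH3) but no six-membered all-carbon aromatic ring is present.
So the answer is (C).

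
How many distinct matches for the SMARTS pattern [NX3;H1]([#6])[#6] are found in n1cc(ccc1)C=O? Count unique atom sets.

0

[NX3;H1]([#6])[#6] is the SMARTS for a secondary amine: a trivalent nitrogen with one H, bonded to two carbons.
No fragment in the molecule satisfies every constraint, giving 0 matches.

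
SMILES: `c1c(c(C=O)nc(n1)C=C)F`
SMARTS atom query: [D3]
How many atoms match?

3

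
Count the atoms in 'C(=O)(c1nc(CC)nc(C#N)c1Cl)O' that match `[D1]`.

5

The query [D1] means: atom with exactly one heavy-atom neighbour (degree 1).
Check the 14 heavy atoms by environment: 2× n (aromatic, D2) → no; 4× c (aromatic, D3) → no; 2× C (D2) → no; 1× N (D1) → match; 1× C (D3) → no; 2× O (D1) → match; 1× Cl (D1) → match; 1× C (D1) → match.
Summing the matching environments: 1 + 2 + 1 + 1 = 5 matching atoms.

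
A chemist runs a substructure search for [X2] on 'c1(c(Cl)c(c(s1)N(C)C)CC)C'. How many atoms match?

1

The query [X2] means: any atom with exactly two total connections (bonds + H).
Check the 12 heavy atoms by environment: 1× s (aromatic, X2) → match; 4× c (aromatic, X3) → no; 5× C (X4) → no; 1× Cl (X1) → no; 1× N (X3) → no.
That gives 1 matching atom.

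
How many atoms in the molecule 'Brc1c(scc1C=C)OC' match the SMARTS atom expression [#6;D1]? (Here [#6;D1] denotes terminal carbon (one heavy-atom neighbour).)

The query [#6;D1] means: carbon bonded to exactly one heavy atom.
Check the 10 heavy atoms by environment: 1× s (aromatic, D2) → no; 1× c (aromatic, D2) → no; 3× c (aromatic, D3) → no; 1× Br (D1) → no; 1× O (D2) → no; 2× C (D1) → match; 1× C (D2) → no.
That gives 2 matching atoms.

2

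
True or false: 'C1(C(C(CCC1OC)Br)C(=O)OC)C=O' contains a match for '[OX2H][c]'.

False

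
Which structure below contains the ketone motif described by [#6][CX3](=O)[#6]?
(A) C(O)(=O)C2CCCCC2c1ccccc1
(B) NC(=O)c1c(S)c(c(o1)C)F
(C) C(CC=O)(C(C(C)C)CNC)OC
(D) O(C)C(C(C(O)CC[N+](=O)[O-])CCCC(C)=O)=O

D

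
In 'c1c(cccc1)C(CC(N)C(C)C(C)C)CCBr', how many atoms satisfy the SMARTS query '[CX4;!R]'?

10

The query [CX4;!R] means: aliphatic carbon with four total connections, not in a ring.
Check the 18 heavy atoms by environment: 10× C (X4, acyclic) → match; 6× c (aromatic, X3, in 6-ring) → no; 1× Br (X1, acyclic) → no; 1× N (X3, acyclic) → no.
That gives 10 matching atoms.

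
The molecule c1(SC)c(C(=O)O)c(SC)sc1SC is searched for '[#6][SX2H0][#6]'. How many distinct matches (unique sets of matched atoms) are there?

3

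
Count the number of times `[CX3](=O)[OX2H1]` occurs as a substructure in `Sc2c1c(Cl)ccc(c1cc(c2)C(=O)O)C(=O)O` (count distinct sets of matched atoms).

2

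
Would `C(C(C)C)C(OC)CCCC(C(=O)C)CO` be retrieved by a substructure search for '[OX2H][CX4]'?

The pattern [OX2H][CX4] describes a hydroxyl oxygen bound to an sp3 (X4) carbon — an aliphatic alcohol.
The molecule carries a hydroxyl group (-OH), whose atoms satisfy every constraint of the query, so the pattern matches.

Yes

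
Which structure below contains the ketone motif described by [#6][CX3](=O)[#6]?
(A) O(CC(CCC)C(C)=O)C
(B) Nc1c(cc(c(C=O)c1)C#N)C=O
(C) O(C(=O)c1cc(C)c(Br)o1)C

A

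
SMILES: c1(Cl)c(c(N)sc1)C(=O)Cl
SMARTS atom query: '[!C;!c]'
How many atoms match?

The query [!C;!c] means: neither aliphatic nor aromatic carbon — same as [!#6].
Check the 10 heavy atoms by environment: 1× s (aromatic) → match; 4× c (aromatic) → no; 1× C → no; 1× O → match; 2× Cl → match; 1× N → match.
Summing the matching environments: 1 + 1 + 2 + 1 = 5 matching atoms.

5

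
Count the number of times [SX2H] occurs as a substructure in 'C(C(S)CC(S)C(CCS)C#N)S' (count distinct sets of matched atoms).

[SX2H] is the SMARTS for a thiol: an aliphatic sulfur with two connections, one being H.
The molecule carries 4 separate instances of a thiol (-SH) meeting every constraint; each maps to a distinct set of atoms, giving 4 matches.

4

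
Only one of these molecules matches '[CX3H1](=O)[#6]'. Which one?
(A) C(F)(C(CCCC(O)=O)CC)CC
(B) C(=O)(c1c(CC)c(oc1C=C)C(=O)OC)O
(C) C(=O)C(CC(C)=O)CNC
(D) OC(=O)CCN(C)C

[CX3H1](=O)[#6] describes an sp2 carbon with one H, double-bonded to O and single-bonded to carbon (an aldehyde).
(A) has a carboxylic acid group (-C(=O)OH) but the carbonyl carbon has H0 and is bonded to O, not H1.
(B) has a methyl-ester group (-C(=O)OCH3) but the carbonyl carbon has H0, not H1.
(C) contains an aldehyde (-CHO), which satisfies every atom and bond constraint.
(D) has a carboxylic acid group (-C(=O)OH) but the carbonyl carbon has H0 and is bonded to O, not H1.
So the answer is (C).

C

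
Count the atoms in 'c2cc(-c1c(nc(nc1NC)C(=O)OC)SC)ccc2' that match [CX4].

Check the 20 heavy atoms by environment: 2× n (aromatic, X2) → no; 10× c (aromatic, X3) → no; 1× S (X2) → no; 3× C (X4) → match; 1× N (X3) → no; 1× C (X3) → no; 1× O (X1) → no; 1× O (X2) → no.
That gives 3 matching atoms.

3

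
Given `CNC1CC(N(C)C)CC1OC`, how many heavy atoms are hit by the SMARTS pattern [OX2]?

The query [OX2] means: aliphatic oxygen with two total connections — ether, hydroxyl, or ester single-bond O.
Check the 12 heavy atoms by environment: 9× C (X4) → no; 1× O (X2) → match; 2× N (X3) → no.
That gives 1 matching atom.

1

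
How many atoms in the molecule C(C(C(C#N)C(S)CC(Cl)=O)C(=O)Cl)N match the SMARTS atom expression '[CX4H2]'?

The query [CX4H2] means: sp3 carbon (X4) with exactly two hydrogens.
Check the 15 heavy atoms by environment: 2× C (H2, X4) → match; 3× C (H1, X4) → no; 1× N (H2, X3) → no; 2× C (H0, X3) → no; 2× O (H0, X1) → no; 2× Cl (H0, X1) → no; 1× C (H0, X2) → no; 1× N (H0, X1) → no; 1× S (H1, X2) → no.
That gives 2 matching atoms.

2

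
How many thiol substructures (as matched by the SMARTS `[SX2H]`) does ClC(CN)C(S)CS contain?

2

[SX2H] is the SMARTS for a thiol: an aliphatic sulfur with two connections, one being H.
The molecule carries 2 separate instances of a thiol (-SH) meeting every constraint; each maps to a distinct set of atoms, giving 2 matches.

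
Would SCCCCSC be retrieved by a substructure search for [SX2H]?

The pattern [SX2H] describes an aliphatic sulfur with two connections, one being H — a thiol.
The molecule carries a thiol (-SH), whose atoms satisfy every constraint of the query, so the pattern matches.

Yes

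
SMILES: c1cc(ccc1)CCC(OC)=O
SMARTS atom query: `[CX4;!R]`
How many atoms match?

3

Check the 12 heavy atoms by environment: 3× C (X4, acyclic) → match; 6× c (aromatic, X3, in 6-ring) → no; 1× C (X3, acyclic) → no; 1× O (X1, acyclic) → no; 1× O (X2, acyclic) → no.
That gives 3 matching atoms.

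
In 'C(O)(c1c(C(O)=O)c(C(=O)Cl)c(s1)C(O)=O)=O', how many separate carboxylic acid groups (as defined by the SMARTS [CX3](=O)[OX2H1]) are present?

3

[CX3](=O)[OX2H1] is the SMARTS for a carboxylic acid: an sp2 carbon double-bonded to O and single-bonded to an -OH oxygen.
The molecule carries 3 separate instances of a carboxylic acid group (-C(=O)OH) meeting every constraint; each maps to a distinct set of atoms, giving 3 matches.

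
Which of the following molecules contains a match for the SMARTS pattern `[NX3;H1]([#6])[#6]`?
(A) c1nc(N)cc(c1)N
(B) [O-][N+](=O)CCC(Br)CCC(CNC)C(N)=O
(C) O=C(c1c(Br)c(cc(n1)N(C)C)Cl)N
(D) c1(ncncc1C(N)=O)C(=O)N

B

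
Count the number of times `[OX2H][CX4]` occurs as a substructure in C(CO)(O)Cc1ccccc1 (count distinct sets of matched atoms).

[OX2H][CX4] is the SMARTS for an aliphatic alcohol: a hydroxyl oxygen bound to an sp3 (X4) carbon.
The molecule carries 2 separate instances of a hydroxyl group (-OH) meeting every constraint; each maps to a distinct set of atoms, giving 2 matches.

2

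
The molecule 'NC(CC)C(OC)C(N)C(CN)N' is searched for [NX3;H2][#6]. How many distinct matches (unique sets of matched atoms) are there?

4

[NX3;H2][#6] is the SMARTS for a primary amine: a trivalent nitrogen with two H attached to carbon.
The molecule carries 4 separate instances of a primary amino group (-NH2) meeting every constraint; each maps to a distinct set of atoms, giving 4 matches.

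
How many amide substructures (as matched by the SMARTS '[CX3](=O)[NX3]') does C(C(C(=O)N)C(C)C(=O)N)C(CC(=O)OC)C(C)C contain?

2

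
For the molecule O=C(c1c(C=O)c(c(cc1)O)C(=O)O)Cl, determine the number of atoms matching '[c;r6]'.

The query [c;r6] means: aromatic carbon that belongs to a six-membered ring.
Check the 15 heavy atoms by environment: 6× c (aromatic, in 6-ring) → match; 5× O (acyclic) → no; 3× C (acyclic) → no; 1× Cl (acyclic) → no.
That gives 6 matching atoms.

6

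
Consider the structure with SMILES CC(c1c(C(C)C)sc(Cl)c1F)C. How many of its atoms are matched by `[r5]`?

Check the 13 heavy atoms by environment: 1× s (aromatic, in 5-ring) → match; 4× c (aromatic, in 5-ring) → match; 6× C (acyclic) → no; 1× F (acyclic) → no; 1× Cl (acyclic) → no.
Summing the matching environments: 1 + 4 = 5 matching atoms.

5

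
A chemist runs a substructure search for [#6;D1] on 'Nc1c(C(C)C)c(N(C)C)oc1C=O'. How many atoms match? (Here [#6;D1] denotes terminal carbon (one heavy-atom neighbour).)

4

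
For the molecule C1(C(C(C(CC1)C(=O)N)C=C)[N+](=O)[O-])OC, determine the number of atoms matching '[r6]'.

6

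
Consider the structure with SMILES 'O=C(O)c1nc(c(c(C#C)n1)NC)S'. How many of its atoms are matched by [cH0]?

4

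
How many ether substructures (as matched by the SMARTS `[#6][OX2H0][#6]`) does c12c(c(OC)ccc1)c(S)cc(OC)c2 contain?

2

[#6][OX2H0][#6] is the SMARTS for an ether: an aliphatic oxygen bridging two carbons with no H on the oxygen.
The molecule carries 2 separate instances of a methoxy ether (-OCH3) meeting every constraint; each maps to a distinct set of atoms, giving 2 matches.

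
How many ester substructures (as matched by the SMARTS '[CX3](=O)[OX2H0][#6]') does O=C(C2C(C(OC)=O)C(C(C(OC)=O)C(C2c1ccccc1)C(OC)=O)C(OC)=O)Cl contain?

4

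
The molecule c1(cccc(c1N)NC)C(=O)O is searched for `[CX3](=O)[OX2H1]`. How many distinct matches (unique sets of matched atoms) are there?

1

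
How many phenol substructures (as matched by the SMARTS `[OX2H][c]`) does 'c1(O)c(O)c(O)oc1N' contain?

3

[OX2H][c] is the SMARTS for a phenol: a hydroxyl oxygen attached to an aromatic carbon.
The molecule carries 3 separate instances of a hydroxyl group (-OH) meeting every constraint; each maps to a distinct set of atoms, giving 3 matches.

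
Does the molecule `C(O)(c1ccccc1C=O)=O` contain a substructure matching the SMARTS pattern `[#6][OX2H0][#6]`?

No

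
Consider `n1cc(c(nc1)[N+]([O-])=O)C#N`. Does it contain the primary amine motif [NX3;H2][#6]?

The pattern [NX3;H2][#6] describes a trivalent nitrogen with two H attached to carbon — a primary amine.
The closest candidate here is a nitro group (-[N+](=O)[O-]), but the nitrogen is [N+] with no H, not NX3H2. No other fragment satisfies the full query, so there is no match.

No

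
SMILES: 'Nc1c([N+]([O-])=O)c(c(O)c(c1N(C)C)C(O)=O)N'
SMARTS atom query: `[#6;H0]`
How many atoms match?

7

Check the 18 heavy atoms by environment: 6× c (aromatic, H0) → match; 2× N (H2) → no; 1× N (H0) → no; 2× C (H3) → no; 2× O (H1) → no; 1× C (H0) → match; 2× O (H0) → no; 1× N (charge +1, H0) → no; 1× O (charge -1, H0) → no.
Summing the matching environments: 6 + 1 = 7 matching atoms.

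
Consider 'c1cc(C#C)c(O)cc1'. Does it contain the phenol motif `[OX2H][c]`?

Yes

The pattern [OX2H][c] describes a hydroxyl oxygen attached to an aromatic carbon — a phenol.
The molecule carries a hydroxyl group (-OH), whose atoms satisfy every constraint of the query, so the pattern matches.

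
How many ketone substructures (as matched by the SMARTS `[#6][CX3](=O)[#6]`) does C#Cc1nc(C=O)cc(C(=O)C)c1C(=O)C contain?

[#6][CX3](=O)[#6] is the SMARTS for a ketone: a carbonyl carbon (no H) flanked by two carbons.
The molecule carries 2 separate instances of an acetyl/ketone group (-C(=O)CH3) meeting every constraint; each maps to a distinct set of atoms, giving 2 matches.

2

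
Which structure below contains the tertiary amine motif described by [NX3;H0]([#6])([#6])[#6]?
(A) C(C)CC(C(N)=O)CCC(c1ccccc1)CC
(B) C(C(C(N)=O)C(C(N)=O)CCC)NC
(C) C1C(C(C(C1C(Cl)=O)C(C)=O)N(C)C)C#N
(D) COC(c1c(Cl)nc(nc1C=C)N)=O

C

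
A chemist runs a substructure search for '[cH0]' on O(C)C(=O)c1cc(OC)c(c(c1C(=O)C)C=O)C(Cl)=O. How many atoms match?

5

Check the 20 heavy atoms by environment: 5× c (aromatic, H0) → match; 1× c (aromatic, H1) → no; 6× O (H0) → no; 3× C (H3) → no; 3× C (H0) → no; 1× C (H1) → no; 1× Cl (H0) → no.
That gives 5 matching atoms.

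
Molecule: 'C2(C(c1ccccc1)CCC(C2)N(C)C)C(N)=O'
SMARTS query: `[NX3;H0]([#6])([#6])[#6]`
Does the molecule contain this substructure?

The pattern [NX3;H0]([#6])([#6])[#6] describes a trivalent nitrogen with no H, bonded to three carbons — a tertiary amine.
The molecule carries a dimethylamino group (-N(CH3)2), whose atoms satisfy every constraint of the query, so the pattern matches.

Yes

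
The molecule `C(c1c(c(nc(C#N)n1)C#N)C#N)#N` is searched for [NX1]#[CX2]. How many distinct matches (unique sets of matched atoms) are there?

[NX1]#[CX2] is the SMARTS for a nitrile: a nitrogen triple-bonded to a two-connected carbon.
The molecule carries 4 separate instances of a nitrile (-C#N) meeting every constraint; each maps to a distinct set of atoms, giving 4 matches.

4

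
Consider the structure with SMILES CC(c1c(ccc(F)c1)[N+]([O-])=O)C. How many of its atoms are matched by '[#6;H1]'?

4

The query [#6;H1] means: any carbon bearing exactly one hydrogen.
Check the 13 heavy atoms by environment: 3× c (aromatic, H1) → match; 3× c (aromatic, H0) → no; 1× C (H1) → match; 2× C (H3) → no; 1× N (charge +1, H0) → no; 1× O (charge -1, H0) → no; 1× O (H0) → no; 1× F (H0) → no.
Summing the matching environments: 3 + 1 = 4 matching atoms.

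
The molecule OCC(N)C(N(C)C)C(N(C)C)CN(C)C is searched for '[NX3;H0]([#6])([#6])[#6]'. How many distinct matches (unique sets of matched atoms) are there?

3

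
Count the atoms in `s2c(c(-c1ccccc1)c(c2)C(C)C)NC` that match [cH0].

The query [cH0] means: aromatic carbon with no attached hydrogen (substituted or ring-fusion).
Check the 16 heavy atoms by environment: 1× s (aromatic, H0) → no; 4× c (aromatic, H0) → match; 6× c (aromatic, H1) → no; 1× C (H1) → no; 3× C (H3) → no; 1× N (H1) → no.
That gives 4 matching atoms.

4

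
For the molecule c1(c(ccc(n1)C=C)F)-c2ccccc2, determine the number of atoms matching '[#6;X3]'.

13

The query [#6;X3] means: any carbon (aromatic or not) with three total connections.
Check the 15 heavy atoms by environment: 1× n (aromatic, X2) → no; 11× c (aromatic, X3) → match; 2× C (X3) → match; 1× F (X1) → no.
Summing the matching environments: 11 + 2 = 13 matching atoms.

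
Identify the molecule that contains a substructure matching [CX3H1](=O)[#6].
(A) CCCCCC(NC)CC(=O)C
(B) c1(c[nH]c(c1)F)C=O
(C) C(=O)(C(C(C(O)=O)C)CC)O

B

[CX3H1](=O)[#6] describes an sp2 carbon with one H, double-bonded to O and single-bonded to carbon (an aldehyde).
(A) has an acetyl/ketone group (-C(=O)CH3) but the carbonyl carbon has H0 (two carbon neighbours), not H1.
(B) contains an aldehyde (-CHO), which satisfies every atom and bond constraint.
(C) has a carboxylic acid group (-C(=O)OH) but the carbonyl carbon has H0 and is bonded to O, not H1.
So the answer is (B).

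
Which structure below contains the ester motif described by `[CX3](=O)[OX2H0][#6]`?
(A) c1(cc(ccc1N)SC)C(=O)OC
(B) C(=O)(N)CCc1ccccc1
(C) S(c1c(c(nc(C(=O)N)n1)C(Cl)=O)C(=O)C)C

A

[CX3](=O)[OX2H0][#6] describes a carbonyl carbon bonded to an oxygen that is itself bonded to carbon (no H on that O) (an ester).
(A) contains a methyl-ester group (-C(=O)OCH3), which satisfies every atom and bond constraint.
(B) has a primary amide (-C(=O)NH2) but the carbonyl is bonded to N, not to an O-C linkage.
(C) has a primary amide (-C(=O)NH2) but the carbonyl is bonded to N, not to an O-C linkage.
So the answer is (A).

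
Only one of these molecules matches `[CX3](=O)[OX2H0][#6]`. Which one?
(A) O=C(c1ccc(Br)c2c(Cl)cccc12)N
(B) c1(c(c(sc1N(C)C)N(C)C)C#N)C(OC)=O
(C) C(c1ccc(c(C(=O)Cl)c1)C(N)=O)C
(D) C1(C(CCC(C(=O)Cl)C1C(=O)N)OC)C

B

[CX3](=O)[OX2H0][#6] describes a carbonyl carbon bonded to an oxygen that is itself bonded to carbon (no H on that O) (an ester).
(A) has a primary amide (-C(=O)NH2) but the carbonyl is bonded to N, not to an O-C linkage.
(B) contains a methyl-ester group (-C(=O)OCH3), which satisfies every atom and bond constraint.
(C) has a primary amide (-C(=O)NH2) but the carbonyl is bonded to N, not to an O-C linkage.
(D) has a primary amide (-C(=O)NH2) but the carbonyl is bonded to N, not to an O-C linkage.
So the answer is (B).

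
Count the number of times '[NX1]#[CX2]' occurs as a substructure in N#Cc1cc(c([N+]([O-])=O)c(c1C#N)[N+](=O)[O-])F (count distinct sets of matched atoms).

2

[NX1]#[CX2] is the SMARTS for a nitrile: a nitrogen triple-bonded to a two-connected carbon.
The molecule carries 2 separate instances of a nitrile (-C#N) meeting every constraint; each maps to a distinct set of atoms, giving 2 matches.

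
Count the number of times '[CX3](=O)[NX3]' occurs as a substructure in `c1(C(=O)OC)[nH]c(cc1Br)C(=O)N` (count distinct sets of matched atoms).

1

[CX3](=O)[NX3] is the SMARTS for an amide: a carbonyl carbon bonded to a trivalent nitrogen.
Exactly one fragment in the molecule meets all constraints, giving 1 match.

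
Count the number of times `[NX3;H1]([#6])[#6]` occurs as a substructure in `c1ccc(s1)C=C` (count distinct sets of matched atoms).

0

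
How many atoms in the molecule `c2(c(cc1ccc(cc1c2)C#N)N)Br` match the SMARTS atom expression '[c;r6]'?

10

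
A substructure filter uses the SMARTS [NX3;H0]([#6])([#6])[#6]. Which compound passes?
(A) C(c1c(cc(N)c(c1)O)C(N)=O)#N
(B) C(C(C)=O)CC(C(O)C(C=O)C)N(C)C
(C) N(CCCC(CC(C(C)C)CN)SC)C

B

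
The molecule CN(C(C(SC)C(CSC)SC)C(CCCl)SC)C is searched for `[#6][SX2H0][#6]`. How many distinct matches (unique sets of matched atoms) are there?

4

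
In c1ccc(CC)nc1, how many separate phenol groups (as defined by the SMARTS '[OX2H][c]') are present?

[OX2H][c] is the SMARTS for a phenol: a hydroxyl oxygen attached to an aromatic carbon.
No fragment in the molecule satisfies every constraint, giving 0 matches.

0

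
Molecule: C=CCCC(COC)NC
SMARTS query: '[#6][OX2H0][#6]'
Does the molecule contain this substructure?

Yes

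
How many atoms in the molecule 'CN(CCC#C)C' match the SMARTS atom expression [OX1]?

0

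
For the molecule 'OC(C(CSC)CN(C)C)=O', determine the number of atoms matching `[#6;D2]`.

The query [#6;D2] means: any carbon bonded to exactly two heavy atoms.
Check the 11 heavy atoms by environment: 2× C (D2) → match; 2× C (D3) → no; 1× S (D2) → no; 3× C (D1) → no; 2× O (D1) → no; 1× N (D3) → no.
That gives 2 matching atoms.

2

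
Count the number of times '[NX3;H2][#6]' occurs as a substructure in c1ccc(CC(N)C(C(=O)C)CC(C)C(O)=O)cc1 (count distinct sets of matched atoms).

1

[NX3;H2][#6] is the SMARTS for a primary amine: a trivalent nitrogen with two H attached to carbon.
Exactly one fragment in the molecule meets all constraints, giving 1 match.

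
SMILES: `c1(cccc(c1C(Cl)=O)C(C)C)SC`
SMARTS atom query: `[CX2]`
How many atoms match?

0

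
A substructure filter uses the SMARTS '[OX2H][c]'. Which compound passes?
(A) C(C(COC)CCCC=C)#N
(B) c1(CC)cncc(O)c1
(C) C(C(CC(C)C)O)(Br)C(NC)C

B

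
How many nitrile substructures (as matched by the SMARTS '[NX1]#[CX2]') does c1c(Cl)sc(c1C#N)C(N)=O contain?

1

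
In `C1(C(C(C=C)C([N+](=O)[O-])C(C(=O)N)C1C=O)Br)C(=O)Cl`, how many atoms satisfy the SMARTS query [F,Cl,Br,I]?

2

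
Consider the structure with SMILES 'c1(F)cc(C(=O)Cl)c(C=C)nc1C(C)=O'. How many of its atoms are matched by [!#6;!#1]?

Check the 15 heavy atoms by environment: 1× n (aromatic) → match; 5× c (aromatic) → no; 5× C → no; 2× O → match; 1× Cl → match; 1× F → match.
Summing the matching environments: 1 + 2 + 1 + 1 = 5 matching atoms.

5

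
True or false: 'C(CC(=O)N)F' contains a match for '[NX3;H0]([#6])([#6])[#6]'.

False

The pattern [NX3;H0]([#6])([#6])[#6] describes a trivalent nitrogen with no H, bonded to three carbons — a tertiary amine.
The closest candidate here is a primary amide (-C(=O)NH2), but the amide nitrogen has H2 and only one carbon neighbour. No other fragment satisfies the full query, so there is no match.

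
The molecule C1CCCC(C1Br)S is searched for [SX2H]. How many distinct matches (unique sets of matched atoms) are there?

[SX2H] is the SMARTS for a thiol: an aliphatic sulfur with two connections, one being H.
Exactly one fragment in the molecule meets all constraints, giving 1 match.

1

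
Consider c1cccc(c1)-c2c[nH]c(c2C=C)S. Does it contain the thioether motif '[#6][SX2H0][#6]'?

No

The pattern [#6][SX2H0][#6] describes an aliphatic sulfur bridging two carbons with no H on the sulfur — a thioether.
The closest candidate here is a thiol (-SH), but the sulfur has H1, not H0 bridging two carbons. No other fragment satisfies the full query, so there is no match.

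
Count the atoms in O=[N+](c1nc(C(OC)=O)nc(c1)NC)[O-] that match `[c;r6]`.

The query [c;r6] means: aromatic carbon that belongs to a six-membered ring.
Check the 15 heavy atoms by environment: 2× n (aromatic, in 6-ring) → no; 4× c (aromatic, in 6-ring) → match; 3× C (acyclic) → no; 3× O (acyclic) → no; 1× N (acyclic) → no; 1× N (charge +1, acyclic) → no; 1× O (charge -1, acyclic) → no.
That gives 4 matching atoms.

4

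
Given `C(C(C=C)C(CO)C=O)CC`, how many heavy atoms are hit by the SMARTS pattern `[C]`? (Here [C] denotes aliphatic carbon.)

9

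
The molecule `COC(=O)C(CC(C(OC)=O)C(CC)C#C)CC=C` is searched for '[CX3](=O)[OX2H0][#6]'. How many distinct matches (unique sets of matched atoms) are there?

2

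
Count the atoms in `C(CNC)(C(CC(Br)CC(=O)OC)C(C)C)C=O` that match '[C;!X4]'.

The query [C;!X4] means: aliphatic carbon that does not have four total connections.
Check the 18 heavy atoms by environment: 11× C (X4) → no; 2× C (X3) → match; 2× O (X1) → no; 1× O (X2) → no; 1× Br (X1) → no; 1× N (X3) → no.
That gives 2 matching atoms.

2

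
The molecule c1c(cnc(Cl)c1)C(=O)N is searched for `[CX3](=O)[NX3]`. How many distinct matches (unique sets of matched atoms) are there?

[CX3](=O)[NX3] is the SMARTS for an amide: a carbonyl carbon bonded to a trivalent nitrogen.
Exactly one fragment in the molecule meets all constraints, giving 1 match.

1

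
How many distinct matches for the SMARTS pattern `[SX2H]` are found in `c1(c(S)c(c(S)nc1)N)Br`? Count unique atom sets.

2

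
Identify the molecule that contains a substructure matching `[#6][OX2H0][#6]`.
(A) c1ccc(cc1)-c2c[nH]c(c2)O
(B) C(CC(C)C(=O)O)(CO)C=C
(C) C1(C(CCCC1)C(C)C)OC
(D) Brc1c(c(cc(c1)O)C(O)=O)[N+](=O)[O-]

C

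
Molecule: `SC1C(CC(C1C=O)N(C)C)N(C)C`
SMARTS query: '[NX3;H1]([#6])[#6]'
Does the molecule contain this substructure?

No

The pattern [NX3;H1]([#6])[#6] describes a trivalent nitrogen with one H, bonded to two carbons — a secondary amine.
The closest candidate here is a dimethylamino group (-N(CH3)2), but the nitrogen has H0, not H1. No other fragment satisfies the full query, so there is no match.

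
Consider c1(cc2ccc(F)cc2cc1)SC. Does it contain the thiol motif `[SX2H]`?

The pattern [SX2H] describes an aliphatic sulfur with two connections, one being H — a thiol.
The closest candidate here is a methylthio ether (-SCH3), but the sulfur has H0 (bonded to two carbons), not H1. No other fragment satisfies the full query, so there is no match.

No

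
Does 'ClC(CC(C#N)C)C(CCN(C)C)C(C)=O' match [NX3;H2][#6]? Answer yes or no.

The pattern [NX3;H2][#6] describes a trivalent nitrogen with two H attached to carbon — a primary amine.
The closest candidate here is a dimethylamino group (-N(CH3)2), but the nitrogen has H0, not H2. No other fragment satisfies the full query, so there is no match.

No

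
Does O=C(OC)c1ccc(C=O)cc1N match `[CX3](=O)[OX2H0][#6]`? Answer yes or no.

Yes

The pattern [CX3](=O)[OX2H0][#6] describes a carbonyl carbon bonded to an oxygen that is itself bonded to carbon (no H on that O) — an ester.
The molecule carries a methyl-ester group (-C(=O)OCH3), whose atoms satisfy every constraint of the query, so the pattern matches.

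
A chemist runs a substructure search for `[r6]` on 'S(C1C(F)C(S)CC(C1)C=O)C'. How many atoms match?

6

Check the 12 heavy atoms by environment: 6× C (in 6-ring) → match; 2× C (acyclic) → no; 1× O (acyclic) → no; 2× S (acyclic) → no; 1× F (acyclic) → no.
That gives 6 matching atoms.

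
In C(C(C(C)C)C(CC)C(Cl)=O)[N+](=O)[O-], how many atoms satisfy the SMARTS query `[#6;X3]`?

Check the 14 heavy atoms by environment: 8× C (X4) → no; 1× C (X3) → match; 2× O (X1) → no; 1× Cl (X1) → no; 1× N (charge +1, X3) → no; 1× O (charge -1, X1) → no.
That gives 1 matching atom.

1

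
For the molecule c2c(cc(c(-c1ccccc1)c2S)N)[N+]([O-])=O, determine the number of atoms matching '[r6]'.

The query [r6] means: r6 matches atoms in a six-membered ring.
Check the 17 heavy atoms by environment: 12× c (aromatic, in 6-ring) → match; 1× S (acyclic) → no; 1× N (charge +1, acyclic) → no; 1× O (charge -1, acyclic) → no; 1× O (acyclic) → no; 1× N (acyclic) → no.
That gives 12 matching atoms.

12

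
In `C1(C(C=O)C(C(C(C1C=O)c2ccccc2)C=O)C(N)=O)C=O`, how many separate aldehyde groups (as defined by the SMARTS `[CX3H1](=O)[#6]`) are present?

4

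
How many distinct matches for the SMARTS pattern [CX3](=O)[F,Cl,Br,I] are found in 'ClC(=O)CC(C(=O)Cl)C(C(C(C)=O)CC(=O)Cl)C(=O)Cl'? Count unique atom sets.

[CX3](=O)[F,Cl,Br,I] is the SMARTS for an acyl halide: a carbonyl carbon bonded to a halogen.
The molecule carries 4 separate instances of an acyl chloride (-C(=O)Cl) meeting every constraint; each maps to a distinct set of atoms, giving 4 matches.

4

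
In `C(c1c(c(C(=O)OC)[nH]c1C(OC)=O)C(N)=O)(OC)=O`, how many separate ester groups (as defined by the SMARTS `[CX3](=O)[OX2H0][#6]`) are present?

[CX3](=O)[OX2H0][#6] is the SMARTS for an ester: a carbonyl carbon bonded to an oxygen that is itself bonded to carbon (no H on that O).
The molecule carries 3 separate instances of a methyl-ester group (-C(=O)OCH3) meeting every constraint; each maps to a distinct set of atoms, giving 3 matches.

3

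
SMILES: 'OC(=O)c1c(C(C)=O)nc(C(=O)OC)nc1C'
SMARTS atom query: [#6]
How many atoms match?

10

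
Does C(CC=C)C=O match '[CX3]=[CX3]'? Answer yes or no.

Yes

The pattern [CX3]=[CX3] describes a non-aromatic C=C double bond between two sp2 carbons — an alkene.
The molecule carries a vinyl group (-CH=CH2), whose atoms satisfy every constraint of the query, so the pattern matches.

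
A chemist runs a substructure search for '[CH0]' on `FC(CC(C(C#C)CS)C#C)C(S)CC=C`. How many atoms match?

2

The query [CH0] means: aliphatic carbon with no attached hydrogen.
Check the 16 heavy atoms by environment: 4× C (H2) → no; 7× C (H1) → no; 2× S (H1) → no; 1× F (H0) → no; 2× C (H0) → match.
That gives 2 matching atoms.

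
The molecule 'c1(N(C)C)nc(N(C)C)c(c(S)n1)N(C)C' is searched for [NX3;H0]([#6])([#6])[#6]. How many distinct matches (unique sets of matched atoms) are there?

3

[NX3;H0]([#6])([#6])[#6] is the SMARTS for a tertiary amine: a trivalent nitrogen with no H, bonded to three carbons.
The molecule carries 3 separate instances of a dimethylamino group (-N(CH3)2) meeting every constraint; each maps to a distinct set of atoms, giving 3 matches.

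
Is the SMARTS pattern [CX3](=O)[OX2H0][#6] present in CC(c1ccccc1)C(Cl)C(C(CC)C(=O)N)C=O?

No

The pattern [CX3](=O)[OX2H0][#6] describes a carbonyl carbon bonded to an oxygen that is itself bonded to carbon (no H on that O) — an ester.
The closest candidate here is a primary amide (-C(=O)NH2), but the carbonyl is bonded to N, not to an O-C linkage. No other fragment satisfies the full query, so there is no match.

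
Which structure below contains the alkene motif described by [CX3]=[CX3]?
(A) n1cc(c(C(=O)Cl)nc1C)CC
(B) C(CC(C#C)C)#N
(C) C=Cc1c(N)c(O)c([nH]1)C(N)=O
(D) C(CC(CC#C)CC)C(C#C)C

C

[CX3]=[CX3] describes a non-aromatic C=C double bond between two sp2 carbons (an alkene).
(A) has an ethyl group (-CH2CH3) but its C-C bond is a single bond between CX4 carbons, not CX3=CX3.
(B) has an ethynyl group (-C#CH) but the C-C bond is a triple bond, not a double bond.
(C) contains a vinyl group (-CH=CH2), which satisfies every atom and bond constraint.
(D) has an ethynyl group (-C#CH) but the C-C bond is a triple bond, not a double bond.
So the answer is (C).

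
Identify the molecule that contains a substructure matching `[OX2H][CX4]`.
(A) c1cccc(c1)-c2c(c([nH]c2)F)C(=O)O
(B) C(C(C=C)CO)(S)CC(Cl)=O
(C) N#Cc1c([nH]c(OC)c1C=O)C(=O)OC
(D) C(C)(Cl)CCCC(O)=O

B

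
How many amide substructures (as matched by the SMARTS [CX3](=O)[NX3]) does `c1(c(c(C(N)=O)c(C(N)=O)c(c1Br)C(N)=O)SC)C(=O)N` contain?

4

[CX3](=O)[NX3] is the SMARTS for an amide: a carbonyl carbon bonded to a trivalent nitrogen.
The molecule carries 4 separate instances of a primary amide (-C(=O)NH2) meeting every constraint; each maps to a distinct set of atoms, giving 4 matches.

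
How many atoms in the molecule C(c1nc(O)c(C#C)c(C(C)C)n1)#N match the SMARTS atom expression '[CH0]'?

The query [CH0] means: aliphatic carbon with no attached hydrogen.
Check the 14 heavy atoms by environment: 2× n (aromatic, H0) → no; 4× c (aromatic, H0) → no; 1× O (H1) → no; 2× C (H0) → match; 2× C (H1) → no; 1× N (H0) → no; 2× C (H3) → no.
That gives 2 matching atoms.

2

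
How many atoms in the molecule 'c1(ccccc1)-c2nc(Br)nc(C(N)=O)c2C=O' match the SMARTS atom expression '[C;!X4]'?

The query [C;!X4] means: aliphatic carbon that does not have four total connections.
Check the 18 heavy atoms by environment: 2× n (aromatic, X2) → no; 10× c (aromatic, X3) → no; 2× C (X3) → match; 2× O (X1) → no; 1× N (X3) → no; 1× Br (X1) → no.
That gives 2 matching atoms.

2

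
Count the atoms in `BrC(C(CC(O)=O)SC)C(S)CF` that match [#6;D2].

2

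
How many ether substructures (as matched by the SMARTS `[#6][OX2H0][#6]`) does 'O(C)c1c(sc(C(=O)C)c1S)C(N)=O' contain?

1

[#6][OX2H0][#6] is the SMARTS for an ether: an aliphatic oxygen bridging two carbons with no H on the oxygen.
Exactly one fragment in the molecule meets all constraints, giving 1 match.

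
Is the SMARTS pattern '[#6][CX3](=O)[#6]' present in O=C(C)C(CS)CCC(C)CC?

The pattern [#6][CX3](=O)[#6] describes a carbonyl carbon (no H) flanked by two carbons — a ketone.
The molecule carries an acetyl/ketone group (-C(=O)CH3), whose atoms satisfy every constraint of the query, so the pattern matches.

Yes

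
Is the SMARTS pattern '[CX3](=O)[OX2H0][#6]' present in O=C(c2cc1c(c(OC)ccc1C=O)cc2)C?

The pattern [CX3](=O)[OX2H0][#6] describes a carbonyl carbon bonded to an oxygen that is itself bonded to carbon (no H on that O) — an ester.
The closest candidate here is a methoxy ether (-OCH3), but the ether oxygen is not adjacent to a C=O carbon. No other fragment satisfies the full query, so there is no match.

No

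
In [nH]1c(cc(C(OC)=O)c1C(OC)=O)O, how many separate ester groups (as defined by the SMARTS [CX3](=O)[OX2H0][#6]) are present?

[CX3](=O)[OX2H0][#6] is the SMARTS for an ester: a carbonyl carbon bonded to an oxygen that is itself bonded to carbon (no H on that O).
The molecule carries 2 separate instances of a methyl-ester group (-C(=O)OCH3) meeting every constraint; each maps to a distinct set of atoms, giving 2 matches.

2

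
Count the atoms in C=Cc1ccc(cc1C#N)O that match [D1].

3

The query [D1] means: atom with exactly one heavy-atom neighbour (degree 1).
Check the 11 heavy atoms by environment: 3× c (aromatic, D3) → no; 3× c (aromatic, D2) → no; 2× C (D2) → no; 1× N (D1) → match; 1× C (D1) → match; 1× O (D1) → match.
Summing the matching environments: 1 + 1 + 1 = 3 matching atoms.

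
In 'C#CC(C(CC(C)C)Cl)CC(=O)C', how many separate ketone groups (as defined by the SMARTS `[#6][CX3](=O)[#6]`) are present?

[#6][CX3](=O)[#6] is the SMARTS for a ketone: a carbonyl carbon (no H) flanked by two carbons.
Exactly one fragment in the molecule meets all constraints, giving 1 match.

1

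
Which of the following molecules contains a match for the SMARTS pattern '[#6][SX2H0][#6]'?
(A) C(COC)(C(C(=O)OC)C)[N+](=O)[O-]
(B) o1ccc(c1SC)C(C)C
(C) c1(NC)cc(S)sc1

B

[#6][SX2H0][#6] describes an aliphatic sulfur bridging two carbons with no H on the sulfur (a thioether).
(A) has a methoxy ether (-OCH3) but the bridging atom is O, not S.
(B) contains a methylthio ether (-SCH3), which satisfies every atom and bond constraint.
(C) has a thiol (-SH) but the sulfur has H1, not H0 bridging two carbons.
So the answer is (B).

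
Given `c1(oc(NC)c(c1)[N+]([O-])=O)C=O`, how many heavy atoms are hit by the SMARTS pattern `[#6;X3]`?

5

Check the 12 heavy atoms by environment: 1× o (aromatic, X2) → no; 4× c (aromatic, X3) → match; 1× C (X3) → match; 2× O (X1) → no; 1× N (X3) → no; 1× C (X4) → no; 1× N (charge +1, X3) → no; 1× O (charge -1, X1) → no.
Summing the matching environments: 4 + 1 = 5 matching atoms.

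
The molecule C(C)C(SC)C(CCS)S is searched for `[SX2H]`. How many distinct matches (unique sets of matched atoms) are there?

[SX2H] is the SMARTS for a thiol: an aliphatic sulfur with two connections, one being H.
The molecule carries 2 separate instances of a thiol (-SH) meeting every constraint; each maps to a distinct set of atoms, giving 2 matches.

2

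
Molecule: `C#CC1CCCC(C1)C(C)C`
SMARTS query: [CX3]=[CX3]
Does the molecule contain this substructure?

The pattern [CX3]=[CX3] describes a non-aromatic C=C double bond between two sp2 carbons — an alkene.
The closest candidate here is an ethynyl group (-C#CH), but the C-C bond is a triple bond, not a double bond. No other fragment satisfies the full query, so there is no match.

No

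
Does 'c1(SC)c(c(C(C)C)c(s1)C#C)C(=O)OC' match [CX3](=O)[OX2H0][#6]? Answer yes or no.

Yes

The pattern [CX3](=O)[OX2H0][#6] describes a carbonyl carbon bonded to an oxygen that is itself bonded to carbon (no H on that O) — an ester.
The molecule carries a methyl-ester group (-C(=O)OCH3), whose atoms satisfy every constraint of the query, so the pattern matches.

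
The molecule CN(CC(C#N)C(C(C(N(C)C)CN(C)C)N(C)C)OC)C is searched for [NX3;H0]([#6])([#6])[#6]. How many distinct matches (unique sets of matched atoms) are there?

4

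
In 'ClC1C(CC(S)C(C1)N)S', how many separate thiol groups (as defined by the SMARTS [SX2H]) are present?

2

[SX2H] is the SMARTS for a thiol: an aliphatic sulfur with two connections, one being H.
The molecule carries 2 separate instances of a thiol (-SH) meeting every constraint; each maps to a distinct set of atoms, giving 2 matches.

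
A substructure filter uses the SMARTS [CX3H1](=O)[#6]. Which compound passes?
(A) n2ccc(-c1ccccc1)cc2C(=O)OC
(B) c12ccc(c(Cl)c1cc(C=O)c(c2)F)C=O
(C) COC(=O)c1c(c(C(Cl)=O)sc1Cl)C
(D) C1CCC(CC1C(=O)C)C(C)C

B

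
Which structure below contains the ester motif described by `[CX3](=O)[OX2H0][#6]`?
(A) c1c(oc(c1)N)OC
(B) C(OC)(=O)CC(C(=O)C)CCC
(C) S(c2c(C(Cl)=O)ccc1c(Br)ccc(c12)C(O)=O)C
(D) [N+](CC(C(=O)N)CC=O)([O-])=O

[CX3](=O)[OX2H0][#6] describes a carbonyl carbon bonded to an oxygen that is itself bonded to carbon (no H on that O) (an ester).
(A) has a methoxy ether (-OCH3) but the ether oxygen is not adjacent to a C=O carbon.
(B) contains a methyl-ester group (-C(=O)OCH3), which satisfies every atom and bond constraint.
(C) has a carboxylic acid group (-C(=O)OH) but the singly-bonded O carries H (OX2H1, not H0).
(D) has a primary amide (-C(=O)NH2) but the carbonyl is bonded to N, not to an O-C linkage.
So the answer is (B).

B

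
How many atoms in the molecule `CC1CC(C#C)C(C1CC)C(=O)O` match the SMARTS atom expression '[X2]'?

Check the 13 heavy atoms by environment: 8× C (X4) → no; 1× C (X3) → no; 1× O (X1) → no; 1× O (X2) → match; 2× C (X2) → match.
Summing the matching environments: 1 + 2 = 3 matching atoms.

3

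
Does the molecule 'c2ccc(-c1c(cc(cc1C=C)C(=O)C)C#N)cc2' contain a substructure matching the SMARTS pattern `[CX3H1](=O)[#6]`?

No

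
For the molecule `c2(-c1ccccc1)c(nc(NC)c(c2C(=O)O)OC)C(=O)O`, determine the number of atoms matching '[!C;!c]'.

7

Check the 22 heavy atoms by environment: 1× n (aromatic) → match; 11× c (aromatic) → no; 4× C → no; 5× O → match; 1× N → match.
Summing the matching environments: 1 + 5 + 1 = 7 matching atoms.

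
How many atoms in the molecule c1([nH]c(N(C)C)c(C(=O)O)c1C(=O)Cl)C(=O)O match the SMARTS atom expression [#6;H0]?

The query [#6;H0] means: any carbon with no attached hydrogen.
Check the 17 heavy atoms by environment: 1× n (aromatic, H1) → no; 4× c (aromatic, H0) → match; 3× C (H0) → match; 3× O (H0) → no; 2× O (H1) → no; 1× N (H0) → no; 2× C (H3) → no; 1× Cl (H0) → no.
Summing the matching environments: 4 + 3 = 7 matching atoms.

7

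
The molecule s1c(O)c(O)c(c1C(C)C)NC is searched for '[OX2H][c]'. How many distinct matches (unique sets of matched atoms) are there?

[OX2H][c] is the SMARTS for a phenol: a hydroxyl oxygen attached to an aromatic carbon.
The molecule carries 2 separate instances of a hydroxyl group (-OH) meeting every constraint; each maps to a distinct set of atoms, giving 2 matches.

2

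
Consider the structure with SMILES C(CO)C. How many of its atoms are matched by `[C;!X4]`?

0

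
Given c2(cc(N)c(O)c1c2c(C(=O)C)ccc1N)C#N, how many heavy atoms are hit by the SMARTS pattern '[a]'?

10

The query [a] means: a matches any aromatic atom.
Check the 18 heavy atoms by environment: 10× c (aromatic) → match; 3× C → no; 3× N → no; 2× O → no.
That gives 10 matching atoms.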